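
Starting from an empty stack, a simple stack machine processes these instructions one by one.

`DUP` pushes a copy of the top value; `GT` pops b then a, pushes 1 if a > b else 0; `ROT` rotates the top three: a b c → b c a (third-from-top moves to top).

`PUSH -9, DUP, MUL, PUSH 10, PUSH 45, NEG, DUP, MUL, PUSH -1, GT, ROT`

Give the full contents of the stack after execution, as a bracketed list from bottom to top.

[10, 1, 81]

PUSH -9 → [-9]
DUP     → [-9, -9]
MUL     → [81]
PUSH 10 → [81, 10]
PUSH 45 → [81, 10, 45]
NEG     → [81, 10, -45]
DUP     → [81, 10, -45, -45]
MUL     → [81, 10, 2025]
PUSH -1 → [81, 10, 2025, -1]
GT      → [81, 10, 1]
ROT     → [10, 1, 81]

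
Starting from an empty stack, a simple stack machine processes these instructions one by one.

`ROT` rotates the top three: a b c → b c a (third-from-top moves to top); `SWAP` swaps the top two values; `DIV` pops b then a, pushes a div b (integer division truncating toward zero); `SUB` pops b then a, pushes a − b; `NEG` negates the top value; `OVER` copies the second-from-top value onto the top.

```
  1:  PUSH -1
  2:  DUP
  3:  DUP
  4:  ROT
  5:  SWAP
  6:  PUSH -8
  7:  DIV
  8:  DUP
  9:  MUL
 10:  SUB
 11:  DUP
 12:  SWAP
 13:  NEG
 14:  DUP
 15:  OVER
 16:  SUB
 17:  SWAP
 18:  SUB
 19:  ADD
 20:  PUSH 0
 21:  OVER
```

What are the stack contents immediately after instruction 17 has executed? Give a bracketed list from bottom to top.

PUSH -1 → [-1]
DUP     → [-1, -1]
DUP     → [-1, -1, -1]
ROT     → [-1, -1, -1]
SWAP    → [-1, -1, -1]
PUSH -8 → [-1, -1, -1, -8]
DIV     → [-1, -1, 0]
DUP     → [-1, -1, 0, 0]
MUL     → [-1, -1, 0]
SUB     → [-1, -1]
DUP     → [-1, -1, -1]
SWAP    → [-1, -1, -1]
NEG     → [-1, -1, 1]
DUP     → [-1, -1, 1, 1]
OVER    → [-1, -1, 1, 1, 1]
SUB     → [-1, -1, 1, 0]
SWAP    → [-1, -1, 0, 1]

[-1, -1, 0, 1]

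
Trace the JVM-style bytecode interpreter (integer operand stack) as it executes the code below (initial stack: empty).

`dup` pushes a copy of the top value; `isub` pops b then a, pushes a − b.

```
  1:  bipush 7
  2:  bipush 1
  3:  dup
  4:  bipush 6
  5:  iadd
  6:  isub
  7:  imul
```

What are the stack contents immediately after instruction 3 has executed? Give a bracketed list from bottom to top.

[7, 1, 1]

bipush 7  7
bipush 1  7 1
dup       7 1 1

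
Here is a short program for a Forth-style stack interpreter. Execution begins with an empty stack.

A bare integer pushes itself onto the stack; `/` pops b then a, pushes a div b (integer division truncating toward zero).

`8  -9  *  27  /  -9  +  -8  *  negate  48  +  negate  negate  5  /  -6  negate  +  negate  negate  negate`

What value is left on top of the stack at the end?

8      : [8]
-9     : [8, -9]
*      : [-72]
27     : [-72, 27]
/      : [-2]
-9     : [-2, -9]
+      : [-11]
-8     : [-11, -8]
*      : [88]
negate : [-88]
48     : [-88, 48]
+      : [-40]
negate : [40]
negate : [-40]
5      : [-40, 5]
/      : [-8]
-6     : [-8, -6]
negate : [-8, 6]
+      : [-2]
negate : [2]
negate : [-2]
negate : [2]

2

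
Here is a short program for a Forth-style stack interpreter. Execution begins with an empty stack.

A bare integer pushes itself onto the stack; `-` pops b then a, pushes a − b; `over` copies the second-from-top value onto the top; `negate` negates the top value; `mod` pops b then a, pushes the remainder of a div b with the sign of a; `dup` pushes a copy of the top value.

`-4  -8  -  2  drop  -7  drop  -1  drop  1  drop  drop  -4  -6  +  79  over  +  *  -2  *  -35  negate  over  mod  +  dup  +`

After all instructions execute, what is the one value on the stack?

2830

-4     -> [-4]
-8     -> [-4, -8]
-      -> [4]
2      -> [4, 2]
drop   -> [4]
-7     -> [4, -7]
drop   -> [4]
-1     -> [4, -1]
drop   -> [4]
1      -> [4, 1]
drop   -> [4]
drop   -> []
-4     -> [-4]
-6     -> [-4, -6]
+      -> [-10]
79     -> [-10, 79]
over   -> [-10, 79, -10]
+      -> [-10, 69]
*      -> [-690]
-2     -> [-690, -2]
*      -> [1380]
-35    -> [1380, -35]
negate -> [1380, 35]
over   -> [1380, 35, 1380]
mod    -> [1380, 35]
+      -> [1415]
dup    -> [1415, 1415]
+      -> [2830]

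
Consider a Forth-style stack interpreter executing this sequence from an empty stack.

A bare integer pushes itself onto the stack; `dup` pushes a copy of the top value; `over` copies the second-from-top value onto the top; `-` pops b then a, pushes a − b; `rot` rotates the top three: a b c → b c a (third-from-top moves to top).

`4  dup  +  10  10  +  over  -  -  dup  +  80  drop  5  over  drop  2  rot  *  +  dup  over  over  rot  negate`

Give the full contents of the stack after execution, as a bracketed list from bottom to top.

[-11, -11, -11, 11]

4      → 4
dup    → 4 4
+      → 8
10     → 8 10
10     → 8 10 10
+      → 8 20
over   → 8 20 8
-      → 8 12
-      → -4
dup    → -4 -4
+      → -8
80     → -8 80
drop   → -8
5      → -8 5
over   → -8 5 -8
drop   → -8 5
2      → -8 5 2
rot    → 5 2 -8
*      → 5 -16
+      → -11
dup    → -11 -11
over   → -11 -11 -11
over   → -11 -11 -11 -11
rot    → -11 -11 -11 -11
negate → -11 -11 -11 11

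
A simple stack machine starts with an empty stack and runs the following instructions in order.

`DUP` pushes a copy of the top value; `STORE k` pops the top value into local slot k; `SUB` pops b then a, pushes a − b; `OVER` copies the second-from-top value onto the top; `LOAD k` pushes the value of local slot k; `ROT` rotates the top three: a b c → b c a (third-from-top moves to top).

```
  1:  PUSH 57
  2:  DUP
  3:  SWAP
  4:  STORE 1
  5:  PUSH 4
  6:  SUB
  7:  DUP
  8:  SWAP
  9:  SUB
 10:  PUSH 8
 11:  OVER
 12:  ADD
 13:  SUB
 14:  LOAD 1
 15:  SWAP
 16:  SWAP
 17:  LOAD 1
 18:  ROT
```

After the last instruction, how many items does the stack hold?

3

PUSH 57 : [57]
DUP     : [57, 57]
SWAP    : [57, 57]
STORE 1 : [57]
PUSH 4  : [57, 4]
SUB     : [53]
DUP     : [53, 53]
SWAP    : [53, 53]
SUB     : [0]
PUSH 8  : [0, 8]
OVER    : [0, 8, 0]
ADD     : [0, 8]
SUB     : [-8]
LOAD 1  : [-8, 57]
SWAP    : [57, -8]
SWAP    : [-8, 57]
LOAD 1  : [-8, 57, 57]
ROT     : [57, 57, -8]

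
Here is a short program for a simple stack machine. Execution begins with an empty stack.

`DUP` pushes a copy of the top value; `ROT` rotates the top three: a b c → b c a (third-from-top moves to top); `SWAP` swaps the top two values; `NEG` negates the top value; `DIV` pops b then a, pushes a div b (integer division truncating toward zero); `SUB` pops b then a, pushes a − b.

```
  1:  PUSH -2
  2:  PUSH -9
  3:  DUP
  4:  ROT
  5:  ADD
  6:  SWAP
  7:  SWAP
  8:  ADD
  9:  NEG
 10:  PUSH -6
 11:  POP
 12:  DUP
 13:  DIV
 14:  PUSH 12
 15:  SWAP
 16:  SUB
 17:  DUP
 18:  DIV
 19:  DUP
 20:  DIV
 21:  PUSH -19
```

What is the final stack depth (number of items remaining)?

2

PUSH -2   -2
PUSH -9   -2 -9
DUP       -2 -9 -9
ROT       -9 -9 -2
ADD       -9 -11
SWAP      -11 -9
SWAP      -9 -11
ADD       -20
NEG       20
PUSH -6   20 -6
POP       20
DUP       20 20
DIV       1
PUSH 12   1 12
SWAP      12 1
SUB       11
DUP       11 11
DIV       1
DUP       1 1
DIV       1
PUSH -19  1 -19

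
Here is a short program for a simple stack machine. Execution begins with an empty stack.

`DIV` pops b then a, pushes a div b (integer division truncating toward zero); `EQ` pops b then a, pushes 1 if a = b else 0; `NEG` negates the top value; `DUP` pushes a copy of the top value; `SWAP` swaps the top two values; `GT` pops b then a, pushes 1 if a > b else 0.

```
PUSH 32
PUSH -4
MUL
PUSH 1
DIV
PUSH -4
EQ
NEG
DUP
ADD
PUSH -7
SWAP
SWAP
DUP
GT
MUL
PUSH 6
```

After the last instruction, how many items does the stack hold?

PUSH 32 -> 32
PUSH -4 -> 32 -4
MUL     -> -128
PUSH 1  -> -128 1
DIV     -> -128
PUSH -4 -> -128 -4
EQ      -> 0
NEG     -> 0
DUP     -> 0 0
ADD     -> 0
PUSH -7 -> 0 -7
SWAP    -> -7 0
SWAP    -> 0 -7
DUP     -> 0 -7 -7
GT      -> 0 0
MUL     -> 0
PUSH 6  -> 0 6

2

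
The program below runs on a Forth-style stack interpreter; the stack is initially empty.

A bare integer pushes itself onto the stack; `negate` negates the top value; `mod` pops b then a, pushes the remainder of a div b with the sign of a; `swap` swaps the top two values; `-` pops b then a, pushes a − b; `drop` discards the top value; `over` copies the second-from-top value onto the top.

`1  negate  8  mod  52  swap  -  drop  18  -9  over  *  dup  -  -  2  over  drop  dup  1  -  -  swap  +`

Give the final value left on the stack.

1      → [1]
negate → [-1]
8      → [-1, 8]
mod    → [-1]
52     → [-1, 52]
swap   → [52, -1]
-      → [53]
drop   → []
18     → [18]
-9     → [18, -9]
over   → [18, -9, 18]
*      → [18, -162]
dup    → [18, -162, -162]
-      → [18, 0]
-      → [18]
2      → [18, 2]
over   → [18, 2, 18]
drop   → [18, 2]
dup    → [18, 2, 2]
1      → [18, 2, 2, 1]
-      → [18, 2, 1]
-      → [18, 1]
swap   → [1, 18]
+      → [19]

19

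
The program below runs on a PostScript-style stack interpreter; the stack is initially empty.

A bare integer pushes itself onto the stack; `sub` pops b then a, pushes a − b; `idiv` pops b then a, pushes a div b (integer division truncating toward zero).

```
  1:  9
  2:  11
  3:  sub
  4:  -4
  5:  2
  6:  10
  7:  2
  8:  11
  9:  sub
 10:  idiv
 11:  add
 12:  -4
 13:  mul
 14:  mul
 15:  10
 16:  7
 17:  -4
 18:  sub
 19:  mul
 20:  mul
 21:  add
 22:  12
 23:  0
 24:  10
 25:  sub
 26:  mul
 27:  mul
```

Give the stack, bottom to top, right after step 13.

[-2, -4, -4]

9     9
11    9 11
sub   -2
-4    -2 -4
2     -2 -4 2
10    -2 -4 2 10
2     -2 -4 2 10 2
11    -2 -4 2 10 2 11
sub   -2 -4 2 10 -9
idiv  -2 -4 2 -1
add   -2 -4 1
-4    -2 -4 1 -4
mul   -2 -4 -4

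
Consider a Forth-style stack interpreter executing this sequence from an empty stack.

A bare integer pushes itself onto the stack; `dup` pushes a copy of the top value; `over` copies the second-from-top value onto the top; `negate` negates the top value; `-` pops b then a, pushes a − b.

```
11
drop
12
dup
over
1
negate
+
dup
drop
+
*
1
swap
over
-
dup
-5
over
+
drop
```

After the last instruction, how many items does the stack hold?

11      [11]
drop    []
12      [12]
dup     [12, 12]
over    [12, 12, 12]
1       [12, 12, 12, 1]
negate  [12, 12, 12, -1]
+       [12, 12, 11]
dup     [12, 12, 11, 11]
drop    [12, 12, 11]
+       [12, 23]
*       [276]
1       [276, 1]
swap    [1, 276]
over    [1, 276, 1]
-       [1, 275]
dup     [1, 275, 275]
-5      [1, 275, 275, -5]
over    [1, 275, 275, -5, 275]
+       [1, 275, 275, 270]
drop    [1, 275, 275]

3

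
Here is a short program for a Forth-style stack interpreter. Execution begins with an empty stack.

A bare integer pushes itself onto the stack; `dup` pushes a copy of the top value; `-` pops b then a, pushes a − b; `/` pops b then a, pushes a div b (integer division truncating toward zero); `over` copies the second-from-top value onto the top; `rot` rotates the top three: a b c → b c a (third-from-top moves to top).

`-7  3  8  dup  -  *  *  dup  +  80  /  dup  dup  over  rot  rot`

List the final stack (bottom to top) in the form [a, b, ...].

-7    -7
3     -7 3
8     -7 3 8
dup   -7 3 8 8
-     -7 3 0
*     -7 0
*     0
dup   0 0
+     0
80    0 80
/     0
dup   0 0
dup   0 0 0
over  0 0 0 0
rot   0 0 0 0
rot   0 0 0 0

[0, 0, 0, 0]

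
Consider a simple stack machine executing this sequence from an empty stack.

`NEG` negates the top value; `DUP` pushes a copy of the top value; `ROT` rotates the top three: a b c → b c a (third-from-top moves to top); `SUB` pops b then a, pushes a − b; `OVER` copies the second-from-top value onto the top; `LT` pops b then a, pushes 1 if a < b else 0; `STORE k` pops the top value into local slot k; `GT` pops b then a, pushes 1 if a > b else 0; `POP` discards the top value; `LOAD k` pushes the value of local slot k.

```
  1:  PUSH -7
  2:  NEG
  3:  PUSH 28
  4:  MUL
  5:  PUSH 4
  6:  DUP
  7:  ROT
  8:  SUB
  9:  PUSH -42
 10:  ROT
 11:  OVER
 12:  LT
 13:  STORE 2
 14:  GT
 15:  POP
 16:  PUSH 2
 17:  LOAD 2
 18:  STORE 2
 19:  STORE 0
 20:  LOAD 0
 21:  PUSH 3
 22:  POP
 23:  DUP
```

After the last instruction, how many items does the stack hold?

PUSH -7   -7
NEG       7
PUSH 28   7 28
MUL       196
PUSH 4    196 4
DUP       196 4 4
ROT       4 4 196
SUB       4 -192
PUSH -42  4 -192 -42
ROT       -192 -42 4
OVER      -192 -42 4 -42
LT        -192 -42 0
STORE 2   -192 -42
GT        0
POP       (empty)
PUSH 2    2
LOAD 2    2 0
STORE 2   2
STORE 0   (empty)
LOAD 0    2
PUSH 3    2 3
POP       2
DUP       2 2

2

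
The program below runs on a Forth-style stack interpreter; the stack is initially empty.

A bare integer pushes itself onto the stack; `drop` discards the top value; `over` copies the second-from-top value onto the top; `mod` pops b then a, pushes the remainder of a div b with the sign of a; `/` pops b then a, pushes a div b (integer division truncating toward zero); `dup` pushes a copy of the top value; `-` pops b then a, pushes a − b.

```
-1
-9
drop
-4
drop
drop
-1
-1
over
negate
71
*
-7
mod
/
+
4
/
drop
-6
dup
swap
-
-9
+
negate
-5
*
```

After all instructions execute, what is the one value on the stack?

-1     → -1
-9     → -1 -9
drop   → -1
-4     → -1 -4
drop   → -1
drop   → (empty)
-1     → -1
-1     → -1 -1
over   → -1 -1 -1
negate → -1 -1 1
71     → -1 -1 1 71
*      → -1 -1 71
-7     → -1 -1 71 -7
mod    → -1 -1 1
/      → -1 -1
+      → -2
4      → -2 4
/      → 0
drop   → (empty)
-6     → -6
dup    → -6 -6
swap   → -6 -6
-      → 0
-9     → 0 -9
+      → -9
negate → 9
-5     → 9 -5
*      → -45

-45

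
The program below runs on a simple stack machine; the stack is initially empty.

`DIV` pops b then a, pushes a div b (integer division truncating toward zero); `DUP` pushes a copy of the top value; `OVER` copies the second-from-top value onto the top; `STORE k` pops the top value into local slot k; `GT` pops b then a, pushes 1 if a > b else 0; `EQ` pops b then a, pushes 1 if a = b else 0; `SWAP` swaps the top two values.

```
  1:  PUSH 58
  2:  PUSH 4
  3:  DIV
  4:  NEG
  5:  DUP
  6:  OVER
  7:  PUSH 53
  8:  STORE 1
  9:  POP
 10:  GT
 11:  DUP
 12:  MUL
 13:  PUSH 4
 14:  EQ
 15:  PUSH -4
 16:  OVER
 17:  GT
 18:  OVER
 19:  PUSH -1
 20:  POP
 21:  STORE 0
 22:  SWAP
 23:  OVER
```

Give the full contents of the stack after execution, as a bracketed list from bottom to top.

[0, 0, 0]

PUSH 58 → [58]
PUSH 4  → [58, 4]
DIV     → [14]
NEG     → [-14]
DUP     → [-14, -14]
OVER    → [-14, -14, -14]
PUSH 53 → [-14, -14, -14, 53]
STORE 1 → [-14, -14, -14]
POP     → [-14, -14]
GT      → [0]
DUP     → [0, 0]
MUL     → [0]
PUSH 4  → [0, 4]
EQ      → [0]
PUSH -4 → [0, -4]
OVER    → [0, -4, 0]
GT      → [0, 0]
OVER    → [0, 0, 0]
PUSH -1 → [0, 0, 0, -1]
POP     → [0, 0, 0]
STORE 0 → [0, 0]
SWAP    → [0, 0]
OVER    → [0, 0, 0]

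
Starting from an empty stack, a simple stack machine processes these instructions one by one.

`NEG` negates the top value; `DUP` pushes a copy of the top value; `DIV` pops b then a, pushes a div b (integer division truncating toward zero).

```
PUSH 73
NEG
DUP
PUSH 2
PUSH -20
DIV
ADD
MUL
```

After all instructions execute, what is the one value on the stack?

PUSH 73  → 73
NEG      → -73
DUP      → -73 -73
PUSH 2   → -73 -73 2
PUSH -20 → -73 -73 2 -20
DIV      → -73 -73 0
ADD      → -73 -73
MUL      → 5329

5329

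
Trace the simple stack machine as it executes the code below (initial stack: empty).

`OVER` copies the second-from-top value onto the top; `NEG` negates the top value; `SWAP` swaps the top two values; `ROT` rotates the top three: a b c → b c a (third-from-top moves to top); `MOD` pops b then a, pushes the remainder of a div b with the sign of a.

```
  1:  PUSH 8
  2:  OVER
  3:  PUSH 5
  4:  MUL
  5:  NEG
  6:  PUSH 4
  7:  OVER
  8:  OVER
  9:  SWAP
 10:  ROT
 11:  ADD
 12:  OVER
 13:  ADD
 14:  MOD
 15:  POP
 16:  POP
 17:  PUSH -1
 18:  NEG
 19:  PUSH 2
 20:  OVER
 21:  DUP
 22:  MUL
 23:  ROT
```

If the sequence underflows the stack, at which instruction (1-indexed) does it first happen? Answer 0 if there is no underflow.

PUSH 8 → 8
OVER  — needs 2 operands, stack has 1 → underflow

2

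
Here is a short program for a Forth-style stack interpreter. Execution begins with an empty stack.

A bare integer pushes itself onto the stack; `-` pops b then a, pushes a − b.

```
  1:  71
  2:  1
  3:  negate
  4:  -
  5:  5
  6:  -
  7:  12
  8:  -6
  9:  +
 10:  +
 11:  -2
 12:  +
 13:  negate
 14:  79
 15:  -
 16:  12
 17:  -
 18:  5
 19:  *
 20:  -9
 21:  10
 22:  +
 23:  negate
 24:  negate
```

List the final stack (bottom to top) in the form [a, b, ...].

[-810, 1]

71     : 71
1      : 71 1
negate : 71 -1
-      : 72
5      : 72 5
-      : 67
12     : 67 12
-6     : 67 12 -6
+      : 67 6
+      : 73
-2     : 73 -2
+      : 71
negate : -71
79     : -71 79
-      : -150
12     : -150 12
-      : -162
5      : -162 5
*      : -810
-9     : -810 -9
10     : -810 -9 10
+      : -810 1
negate : -810 -1
negate : -810 1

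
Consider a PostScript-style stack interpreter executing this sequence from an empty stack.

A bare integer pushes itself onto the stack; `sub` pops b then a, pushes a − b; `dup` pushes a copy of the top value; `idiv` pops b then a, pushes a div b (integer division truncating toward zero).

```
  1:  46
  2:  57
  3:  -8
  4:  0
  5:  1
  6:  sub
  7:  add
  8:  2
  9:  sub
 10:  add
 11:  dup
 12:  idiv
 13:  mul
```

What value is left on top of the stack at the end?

46   → 46
57   → 46 57
-8   → 46 57 -8
0    → 46 57 -8 0
1    → 46 57 -8 0 1
sub  → 46 57 -8 -1
add  → 46 57 -9
2    → 46 57 -9 2
sub  → 46 57 -11
add  → 46 46
dup  → 46 46 46
idiv → 46 1
mul  → 46

46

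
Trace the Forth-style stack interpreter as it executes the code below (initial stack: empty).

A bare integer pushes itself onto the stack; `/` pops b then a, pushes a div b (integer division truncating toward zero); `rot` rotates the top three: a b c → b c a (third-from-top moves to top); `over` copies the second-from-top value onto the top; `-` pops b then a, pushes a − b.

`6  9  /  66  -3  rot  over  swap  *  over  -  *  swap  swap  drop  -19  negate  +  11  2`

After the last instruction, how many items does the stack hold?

3

6      → [6]
9      → [6, 9]
/      → [0]
66     → [0, 66]
-3     → [0, 66, -3]
rot    → [66, -3, 0]
over   → [66, -3, 0, -3]
swap   → [66, -3, -3, 0]
*      → [66, -3, 0]
over   → [66, -3, 0, -3]
-      → [66, -3, 3]
*      → [66, -9]
swap   → [-9, 66]
swap   → [66, -9]
drop   → [66]
-19    → [66, -19]
negate → [66, 19]
+      → [85]
11     → [85, 11]
2      → [85, 11, 2]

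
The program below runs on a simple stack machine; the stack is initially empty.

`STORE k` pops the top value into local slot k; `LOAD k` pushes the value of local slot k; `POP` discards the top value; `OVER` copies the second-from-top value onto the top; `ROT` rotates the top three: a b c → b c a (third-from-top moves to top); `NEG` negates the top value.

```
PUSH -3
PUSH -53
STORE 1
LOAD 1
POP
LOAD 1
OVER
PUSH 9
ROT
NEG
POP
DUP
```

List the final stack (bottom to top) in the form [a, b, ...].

[-3, -3, 9, 9]

PUSH -3  -> -3
PUSH -53 -> -3 -53
STORE 1  -> -3
LOAD 1   -> -3 -53
POP      -> -3
LOAD 1   -> -3 -53
OVER     -> -3 -53 -3
PUSH 9   -> -3 -53 -3 9
ROT      -> -3 -3 9 -53
NEG      -> -3 -3 9 53
POP      -> -3 -3 9
DUP      -> -3 -3 9 9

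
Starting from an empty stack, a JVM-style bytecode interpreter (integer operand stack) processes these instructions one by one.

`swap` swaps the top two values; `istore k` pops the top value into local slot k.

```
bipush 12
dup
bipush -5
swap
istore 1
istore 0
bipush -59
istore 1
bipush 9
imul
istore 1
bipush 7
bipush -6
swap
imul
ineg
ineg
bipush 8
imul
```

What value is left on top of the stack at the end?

bipush 12   [12]
dup         [12, 12]
bipush -5   [12, 12, -5]
swap        [12, -5, 12]
istore 1    [12, -5]
istore 0    [12]
bipush -59  [12, -59]
istore 1    [12]
bipush 9    [12, 9]
imul        [108]
istore 1    []
bipush 7    [7]
bipush -6   [7, -6]
swap        [-6, 7]
imul        [-42]
ineg        [42]
ineg        [-42]
bipush 8    [-42, 8]
imul        [-336]

-336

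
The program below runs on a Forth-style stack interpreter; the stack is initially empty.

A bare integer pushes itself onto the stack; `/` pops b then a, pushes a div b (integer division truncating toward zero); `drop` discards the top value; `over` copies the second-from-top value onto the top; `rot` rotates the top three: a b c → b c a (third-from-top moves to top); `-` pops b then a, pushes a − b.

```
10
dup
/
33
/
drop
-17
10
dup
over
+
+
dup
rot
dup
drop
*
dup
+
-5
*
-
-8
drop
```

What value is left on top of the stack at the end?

10   → 10
dup  → 10 10
/    → 1
33   → 1 33
/    → 0
drop → (empty)
-17  → -17
10   → -17 10
dup  → -17 10 10
over → -17 10 10 10
+    → -17 10 20
+    → -17 30
dup  → -17 30 30
rot  → 30 30 -17
dup  → 30 30 -17 -17
drop → 30 30 -17
*    → 30 -510
dup  → 30 -510 -510
+    → 30 -1020
-5   → 30 -1020 -5
*    → 30 5100
-    → -5070
-8   → -5070 -8
drop → -5070

-5070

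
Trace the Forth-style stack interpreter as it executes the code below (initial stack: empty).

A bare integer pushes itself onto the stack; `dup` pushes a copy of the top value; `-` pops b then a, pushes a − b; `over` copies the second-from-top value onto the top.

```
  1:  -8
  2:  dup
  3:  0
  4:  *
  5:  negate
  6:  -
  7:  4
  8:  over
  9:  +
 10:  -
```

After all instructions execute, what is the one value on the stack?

-8     → -8
dup    → -8 -8
0      → -8 -8 0
*      → -8 0
negate → -8 0
-      → -8
4      → -8 4
over   → -8 4 -8
+      → -8 -4
-      → -4

-4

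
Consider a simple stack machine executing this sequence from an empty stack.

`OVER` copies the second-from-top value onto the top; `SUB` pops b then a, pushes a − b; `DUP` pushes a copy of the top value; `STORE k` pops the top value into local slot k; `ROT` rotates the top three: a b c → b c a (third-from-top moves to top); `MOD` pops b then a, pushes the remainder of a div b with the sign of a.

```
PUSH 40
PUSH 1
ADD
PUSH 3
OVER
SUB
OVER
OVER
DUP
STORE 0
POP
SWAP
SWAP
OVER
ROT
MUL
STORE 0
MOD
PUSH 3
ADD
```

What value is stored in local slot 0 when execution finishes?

1444

PUSH 40 → [40]
PUSH 1  → [40, 1]
ADD     → [41]
PUSH 3  → [41, 3]
OVER    → [41, 3, 41]
SUB     → [41, -38]
OVER    → [41, -38, 41]
OVER    → [41, -38, 41, -38]
DUP     → [41, -38, 41, -38, -38]
STORE 0 → [41, -38, 41, -38]
POP     → [41, -38, 41]
SWAP    → [41, 41, -38]
SWAP    → [41, -38, 41]
OVER    → [41, -38, 41, -38]
ROT     → [41, 41, -38, -38]
MUL     → [41, 41, 1444]
STORE 0 → [41, 41]
MOD     → [0]
PUSH 3  → [0, 3]
ADD     → [3]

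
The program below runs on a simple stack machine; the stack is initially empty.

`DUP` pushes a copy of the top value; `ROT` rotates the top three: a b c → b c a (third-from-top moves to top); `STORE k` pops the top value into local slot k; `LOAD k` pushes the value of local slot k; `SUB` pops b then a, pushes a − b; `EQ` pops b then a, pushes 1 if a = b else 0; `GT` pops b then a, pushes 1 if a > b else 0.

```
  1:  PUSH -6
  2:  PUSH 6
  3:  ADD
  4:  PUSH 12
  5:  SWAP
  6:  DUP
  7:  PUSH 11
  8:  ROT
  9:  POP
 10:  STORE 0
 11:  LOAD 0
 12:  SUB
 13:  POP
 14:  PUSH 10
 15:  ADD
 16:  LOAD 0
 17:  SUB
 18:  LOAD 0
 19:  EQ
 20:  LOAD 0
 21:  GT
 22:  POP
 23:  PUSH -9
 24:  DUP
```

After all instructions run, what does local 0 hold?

PUSH -6  -6
PUSH 6   -6 6
ADD      0
PUSH 12  0 12
SWAP     12 0
DUP      12 0 0
PUSH 11  12 0 0 11
ROT      12 0 11 0
POP      12 0 11
STORE 0  12 0
LOAD 0   12 0 11
SUB      12 -11
POP      12
PUSH 10  12 10
ADD      22
LOAD 0   22 11
SUB      11
LOAD 0   11 11
EQ       1
LOAD 0   1 11
GT       0
POP      (empty)
PUSH -9  -9
DUP      -9 -9

11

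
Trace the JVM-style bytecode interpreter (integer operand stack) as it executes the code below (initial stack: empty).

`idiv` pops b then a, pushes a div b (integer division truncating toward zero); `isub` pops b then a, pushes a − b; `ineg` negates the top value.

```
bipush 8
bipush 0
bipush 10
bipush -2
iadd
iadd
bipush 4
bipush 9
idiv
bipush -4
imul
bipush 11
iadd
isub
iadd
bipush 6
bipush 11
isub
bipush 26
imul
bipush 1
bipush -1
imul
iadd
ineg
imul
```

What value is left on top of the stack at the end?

bipush 8  → 8
bipush 0  → 8 0
bipush 10 → 8 0 10
bipush -2 → 8 0 10 -2
iadd      → 8 0 8
iadd      → 8 8
bipush 4  → 8 8 4
bipush 9  → 8 8 4 9
idiv      → 8 8 0
bipush -4 → 8 8 0 -4
imul      → 8 8 0
bipush 11 → 8 8 0 11
iadd      → 8 8 11
isub      → 8 -3
iadd      → 5
bipush 6  → 5 6
bipush 11 → 5 6 11
isub      → 5 -5
bipush 26 → 5 -5 26
imul      → 5 -130
bipush 1  → 5 -130 1
bipush -1 → 5 -130 1 -1
imul      → 5 -130 -1
iadd      → 5 -131
ineg      → 5 131
imul      → 655

655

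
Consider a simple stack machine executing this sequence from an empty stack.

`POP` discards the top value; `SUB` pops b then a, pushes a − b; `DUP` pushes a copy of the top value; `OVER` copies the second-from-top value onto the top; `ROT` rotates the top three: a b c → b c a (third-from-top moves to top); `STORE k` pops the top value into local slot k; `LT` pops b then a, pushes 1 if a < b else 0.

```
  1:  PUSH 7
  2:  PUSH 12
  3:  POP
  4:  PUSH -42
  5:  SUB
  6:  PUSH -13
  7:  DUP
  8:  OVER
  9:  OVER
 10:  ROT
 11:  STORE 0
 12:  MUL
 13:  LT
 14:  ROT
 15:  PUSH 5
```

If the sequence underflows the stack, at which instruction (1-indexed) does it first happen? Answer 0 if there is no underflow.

14

PUSH 7   : [7]
PUSH 12  : [7, 12]
POP      : [7]
PUSH -42 : [7, -42]
SUB      : [49]
PUSH -13 : [49, -13]
DUP      : [49, -13, -13]
OVER     : [49, -13, -13, -13]
OVER     : [49, -13, -13, -13, -13]
ROT      : [49, -13, -13, -13, -13]
STORE 0  : [49, -13, -13, -13]
MUL      : [49, -13, 169]
LT       : [49, 1]
ROT  — needs 3 operands, stack has 2 → underflow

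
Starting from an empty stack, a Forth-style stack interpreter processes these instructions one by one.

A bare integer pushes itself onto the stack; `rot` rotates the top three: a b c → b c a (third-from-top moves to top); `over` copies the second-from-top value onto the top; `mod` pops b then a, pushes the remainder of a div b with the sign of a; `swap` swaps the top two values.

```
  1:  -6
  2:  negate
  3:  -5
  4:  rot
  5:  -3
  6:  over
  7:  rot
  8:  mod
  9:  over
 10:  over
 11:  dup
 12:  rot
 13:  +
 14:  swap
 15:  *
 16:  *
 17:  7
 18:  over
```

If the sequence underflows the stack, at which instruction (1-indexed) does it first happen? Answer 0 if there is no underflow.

4

-6     : -6
negate : 6
-5     : 6 -5
rot  — needs 3 operands, stack has 2 → underflow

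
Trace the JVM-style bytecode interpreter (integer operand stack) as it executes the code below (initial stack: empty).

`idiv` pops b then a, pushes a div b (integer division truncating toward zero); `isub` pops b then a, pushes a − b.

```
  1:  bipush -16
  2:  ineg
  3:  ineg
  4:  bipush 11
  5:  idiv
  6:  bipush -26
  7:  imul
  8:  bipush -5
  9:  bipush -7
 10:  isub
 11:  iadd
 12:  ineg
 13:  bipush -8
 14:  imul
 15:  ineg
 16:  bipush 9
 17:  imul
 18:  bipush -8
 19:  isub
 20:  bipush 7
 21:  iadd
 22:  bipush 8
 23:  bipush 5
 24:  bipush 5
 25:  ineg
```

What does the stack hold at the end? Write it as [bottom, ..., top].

bipush -16 : -16
ineg       : 16
ineg       : -16
bipush 11  : -16 11
idiv       : -1
bipush -26 : -1 -26
imul       : 26
bipush -5  : 26 -5
bipush -7  : 26 -5 -7
isub       : 26 2
iadd       : 28
ineg       : -28
bipush -8  : -28 -8
imul       : 224
ineg       : -224
bipush 9   : -224 9
imul       : -2016
bipush -8  : -2016 -8
isub       : -2008
bipush 7   : -2008 7
iadd       : -2001
bipush 8   : -2001 8
bipush 5   : -2001 8 5
bipush 5   : -2001 8 5 5
ineg       : -2001 8 5 -5

[-2001, 8, 5, -5]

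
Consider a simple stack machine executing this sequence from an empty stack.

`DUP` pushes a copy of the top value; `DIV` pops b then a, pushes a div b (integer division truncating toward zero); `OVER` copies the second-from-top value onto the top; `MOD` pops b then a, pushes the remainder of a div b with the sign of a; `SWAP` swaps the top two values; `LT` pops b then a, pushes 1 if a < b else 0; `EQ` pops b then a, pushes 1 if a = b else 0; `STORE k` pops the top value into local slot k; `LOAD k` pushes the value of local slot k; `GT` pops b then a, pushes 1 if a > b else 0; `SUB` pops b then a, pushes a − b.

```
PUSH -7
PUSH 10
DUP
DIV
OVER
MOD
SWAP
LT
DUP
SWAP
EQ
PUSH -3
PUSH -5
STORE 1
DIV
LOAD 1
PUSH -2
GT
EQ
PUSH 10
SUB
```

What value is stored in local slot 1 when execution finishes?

-5

PUSH -7  -7
PUSH 10  -7 10
DUP      -7 10 10
DIV      -7 1
OVER     -7 1 -7
MOD      -7 1
SWAP     1 -7
LT       0
DUP      0 0
SWAP     0 0
EQ       1
PUSH -3  1 -3
PUSH -5  1 -3 -5
STORE 1  1 -3
DIV      0
LOAD 1   0 -5
PUSH -2  0 -5 -2
GT       0 0
EQ       1
PUSH 10  1 10
SUB      -9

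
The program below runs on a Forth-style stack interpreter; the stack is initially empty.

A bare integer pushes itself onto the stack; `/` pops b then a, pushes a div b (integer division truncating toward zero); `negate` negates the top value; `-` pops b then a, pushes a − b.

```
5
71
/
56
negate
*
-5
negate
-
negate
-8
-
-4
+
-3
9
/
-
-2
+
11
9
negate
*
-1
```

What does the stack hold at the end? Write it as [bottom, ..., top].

5       5
71      5 71
/       0
56      0 56
negate  0 -56
*       0
-5      0 -5
negate  0 5
-       -5
negate  5
-8      5 -8
-       13
-4      13 -4
+       9
-3      9 -3
9       9 -3 9
/       9 0
-       9
-2      9 -2
+       7
11      7 11
9       7 11 9
negate  7 11 -9
*       7 -99
-1      7 -99 -1

[7, -99, -1]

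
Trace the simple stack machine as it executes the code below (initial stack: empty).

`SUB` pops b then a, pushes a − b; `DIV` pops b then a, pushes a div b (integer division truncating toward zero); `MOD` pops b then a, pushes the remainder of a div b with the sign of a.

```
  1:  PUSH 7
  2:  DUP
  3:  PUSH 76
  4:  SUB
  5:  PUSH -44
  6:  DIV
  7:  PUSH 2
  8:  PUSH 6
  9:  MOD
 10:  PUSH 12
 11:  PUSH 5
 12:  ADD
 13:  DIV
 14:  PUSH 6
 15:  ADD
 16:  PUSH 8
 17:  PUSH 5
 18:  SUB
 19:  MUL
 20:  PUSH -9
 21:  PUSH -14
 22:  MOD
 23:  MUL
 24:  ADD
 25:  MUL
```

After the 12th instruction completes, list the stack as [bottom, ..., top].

PUSH 7   : [7]
DUP      : [7, 7]
PUSH 76  : [7, 7, 76]
SUB      : [7, -69]
PUSH -44 : [7, -69, -44]
DIV      : [7, 1]
PUSH 2   : [7, 1, 2]
PUSH 6   : [7, 1, 2, 6]
MOD      : [7, 1, 2]
PUSH 12  : [7, 1, 2, 12]
PUSH 5   : [7, 1, 2, 12, 5]
ADD      : [7, 1, 2, 17]

[7, 1, 2, 17]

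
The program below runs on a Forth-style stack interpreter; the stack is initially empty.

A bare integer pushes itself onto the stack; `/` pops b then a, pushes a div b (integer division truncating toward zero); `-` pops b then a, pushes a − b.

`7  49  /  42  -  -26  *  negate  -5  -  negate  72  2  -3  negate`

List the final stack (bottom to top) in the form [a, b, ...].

7      → [7]
49     → [7, 49]
/      → [0]
42     → [0, 42]
-      → [-42]
-26    → [-42, -26]
*      → [1092]
negate → [-1092]
-5     → [-1092, -5]
-      → [-1087]
negate → [1087]
72     → [1087, 72]
2      → [1087, 72, 2]
-3     → [1087, 72, 2, -3]
negate → [1087, 72, 2, 3]

[1087, 72, 2, 3]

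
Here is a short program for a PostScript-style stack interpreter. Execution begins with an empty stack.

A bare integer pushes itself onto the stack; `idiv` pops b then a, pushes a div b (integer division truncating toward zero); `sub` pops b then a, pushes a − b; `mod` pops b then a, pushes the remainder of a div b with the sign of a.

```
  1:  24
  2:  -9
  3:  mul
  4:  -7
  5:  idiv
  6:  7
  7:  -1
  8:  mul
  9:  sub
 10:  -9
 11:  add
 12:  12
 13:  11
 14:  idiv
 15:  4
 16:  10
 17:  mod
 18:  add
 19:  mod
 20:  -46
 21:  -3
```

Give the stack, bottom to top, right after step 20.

[3, -46]

24   : 24
-9   : 24 -9
mul  : -216
-7   : -216 -7
idiv : 30
7    : 30 7
-1   : 30 7 -1
mul  : 30 -7
sub  : 37
-9   : 37 -9
add  : 28
12   : 28 12
11   : 28 12 11
idiv : 28 1
4    : 28 1 4
10   : 28 1 4 10
mod  : 28 1 4
add  : 28 5
mod  : 3
-46  : 3 -46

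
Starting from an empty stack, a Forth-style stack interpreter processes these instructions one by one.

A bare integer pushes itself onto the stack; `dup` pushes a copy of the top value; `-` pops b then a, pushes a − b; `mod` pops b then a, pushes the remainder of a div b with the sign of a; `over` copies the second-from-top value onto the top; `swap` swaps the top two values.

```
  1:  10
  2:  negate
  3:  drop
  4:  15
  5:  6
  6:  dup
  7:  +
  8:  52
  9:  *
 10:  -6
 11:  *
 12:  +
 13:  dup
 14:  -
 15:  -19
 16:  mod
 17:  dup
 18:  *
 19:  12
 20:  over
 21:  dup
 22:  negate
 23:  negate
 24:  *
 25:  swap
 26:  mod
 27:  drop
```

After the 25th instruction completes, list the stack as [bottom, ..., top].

10     -> [10]
negate -> [-10]
drop   -> []
15     -> [15]
6      -> [15, 6]
dup    -> [15, 6, 6]
+      -> [15, 12]
52     -> [15, 12, 52]
*      -> [15, 624]
-6     -> [15, 624, -6]
*      -> [15, -3744]
+      -> [-3729]
dup    -> [-3729, -3729]
-      -> [0]
-19    -> [0, -19]
mod    -> [0]
dup    -> [0, 0]
*      -> [0]
12     -> [0, 12]
over   -> [0, 12, 0]
dup    -> [0, 12, 0, 0]
negate -> [0, 12, 0, 0]
negate -> [0, 12, 0, 0]
*      -> [0, 12, 0]
swap   -> [0, 0, 12]

[0, 0, 12]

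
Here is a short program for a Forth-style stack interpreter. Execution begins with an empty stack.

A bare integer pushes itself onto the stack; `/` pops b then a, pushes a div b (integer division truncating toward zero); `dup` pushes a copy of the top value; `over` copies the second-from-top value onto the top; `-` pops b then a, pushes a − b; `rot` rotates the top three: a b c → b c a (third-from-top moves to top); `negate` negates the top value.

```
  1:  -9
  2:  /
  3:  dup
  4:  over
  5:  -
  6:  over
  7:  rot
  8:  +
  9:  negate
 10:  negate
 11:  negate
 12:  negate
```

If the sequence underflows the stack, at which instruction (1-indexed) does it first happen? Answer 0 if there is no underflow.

2

-9 : [-9]
/  — needs 2 operands, stack has 1 → underflow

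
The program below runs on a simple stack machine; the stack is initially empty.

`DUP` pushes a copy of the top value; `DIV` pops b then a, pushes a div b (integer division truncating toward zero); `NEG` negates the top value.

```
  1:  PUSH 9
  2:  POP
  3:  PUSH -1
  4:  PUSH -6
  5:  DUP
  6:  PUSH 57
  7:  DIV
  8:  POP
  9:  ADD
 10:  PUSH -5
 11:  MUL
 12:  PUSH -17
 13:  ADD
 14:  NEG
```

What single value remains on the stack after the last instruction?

PUSH 9   -> 9
POP      -> (empty)
PUSH -1  -> -1
PUSH -6  -> -1 -6
DUP      -> -1 -6 -6
PUSH 57  -> -1 -6 -6 57
DIV      -> -1 -6 0
POP      -> -1 -6
ADD      -> -7
PUSH -5  -> -7 -5
MUL      -> 35
PUSH -17 -> 35 -17
ADD      -> 18
NEG      -> -18

-18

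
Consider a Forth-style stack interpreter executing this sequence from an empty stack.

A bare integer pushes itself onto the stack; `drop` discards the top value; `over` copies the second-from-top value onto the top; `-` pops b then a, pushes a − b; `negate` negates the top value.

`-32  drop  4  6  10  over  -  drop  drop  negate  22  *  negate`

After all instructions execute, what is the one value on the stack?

-32    : -32
drop   : (empty)
4      : 4
6      : 4 6
10     : 4 6 10
over   : 4 6 10 6
-      : 4 6 4
drop   : 4 6
drop   : 4
negate : -4
22     : -4 22
*      : -88
negate : 88

88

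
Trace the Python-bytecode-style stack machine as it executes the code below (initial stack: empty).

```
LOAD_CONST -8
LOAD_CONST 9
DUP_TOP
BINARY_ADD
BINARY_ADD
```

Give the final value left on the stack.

10

LOAD_CONST -8 → -8
LOAD_CONST 9  → -8 9
DUP_TOP       → -8 9 9
BINARY_ADD    → -8 18
BINARY_ADD    → 10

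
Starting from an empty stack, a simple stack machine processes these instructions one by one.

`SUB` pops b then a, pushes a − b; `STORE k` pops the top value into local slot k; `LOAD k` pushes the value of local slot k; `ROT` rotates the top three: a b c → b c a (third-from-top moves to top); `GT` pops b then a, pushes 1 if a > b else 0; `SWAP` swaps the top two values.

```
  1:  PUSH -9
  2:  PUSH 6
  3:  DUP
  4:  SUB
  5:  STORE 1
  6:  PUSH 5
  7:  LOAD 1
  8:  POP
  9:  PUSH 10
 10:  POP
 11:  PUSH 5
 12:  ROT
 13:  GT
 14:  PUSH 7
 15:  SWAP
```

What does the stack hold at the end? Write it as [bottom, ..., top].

PUSH -9 -> [-9]
PUSH 6  -> [-9, 6]
DUP     -> [-9, 6, 6]
SUB     -> [-9, 0]
STORE 1 -> [-9]
PUSH 5  -> [-9, 5]
LOAD 1  -> [-9, 5, 0]
POP     -> [-9, 5]
PUSH 10 -> [-9, 5, 10]
POP     -> [-9, 5]
PUSH 5  -> [-9, 5, 5]
ROT     -> [5, 5, -9]
GT      -> [5, 1]
PUSH 7  -> [5, 1, 7]
SWAP    -> [5, 7, 1]

[5, 7, 1]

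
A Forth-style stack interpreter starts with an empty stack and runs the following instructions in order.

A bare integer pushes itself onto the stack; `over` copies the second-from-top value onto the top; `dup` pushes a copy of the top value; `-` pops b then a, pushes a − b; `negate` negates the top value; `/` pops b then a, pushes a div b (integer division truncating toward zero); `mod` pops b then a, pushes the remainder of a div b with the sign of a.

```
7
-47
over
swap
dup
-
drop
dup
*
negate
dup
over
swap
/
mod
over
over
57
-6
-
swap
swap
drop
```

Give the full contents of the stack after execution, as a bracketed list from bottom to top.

[7, 0, 7, 0]

7      : [7]
-47    : [7, -47]
over   : [7, -47, 7]
swap   : [7, 7, -47]
dup    : [7, 7, -47, -47]
-      : [7, 7, 0]
drop   : [7, 7]
dup    : [7, 7, 7]
*      : [7, 49]
negate : [7, -49]
dup    : [7, -49, -49]
over   : [7, -49, -49, -49]
swap   : [7, -49, -49, -49]
/      : [7, -49, 1]
mod    : [7, 0]
over   : [7, 0, 7]
over   : [7, 0, 7, 0]
57     : [7, 0, 7, 0, 57]
-6     : [7, 0, 7, 0, 57, -6]
-      : [7, 0, 7, 0, 63]
swap   : [7, 0, 7, 63, 0]
swap   : [7, 0, 7, 0, 63]
drop   : [7, 0, 7, 0]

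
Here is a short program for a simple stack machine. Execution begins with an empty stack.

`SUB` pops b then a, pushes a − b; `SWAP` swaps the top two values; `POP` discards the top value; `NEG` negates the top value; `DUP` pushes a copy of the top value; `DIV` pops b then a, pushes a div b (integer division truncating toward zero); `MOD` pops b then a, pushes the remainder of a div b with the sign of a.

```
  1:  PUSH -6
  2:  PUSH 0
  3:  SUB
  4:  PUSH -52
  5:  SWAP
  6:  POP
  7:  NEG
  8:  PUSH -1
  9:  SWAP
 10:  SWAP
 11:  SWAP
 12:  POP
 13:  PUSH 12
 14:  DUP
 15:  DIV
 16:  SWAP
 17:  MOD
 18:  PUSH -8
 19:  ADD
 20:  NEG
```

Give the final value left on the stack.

PUSH -6   -6
PUSH 0    -6 0
SUB       -6
PUSH -52  -6 -52
SWAP      -52 -6
POP       -52
NEG       52
PUSH -1   52 -1
SWAP      -1 52
SWAP      52 -1
SWAP      -1 52
POP       -1
PUSH 12   -1 12
DUP       -1 12 12
DIV       -1 1
SWAP      1 -1
MOD       0
PUSH -8   0 -8
ADD       -8
NEG       8

8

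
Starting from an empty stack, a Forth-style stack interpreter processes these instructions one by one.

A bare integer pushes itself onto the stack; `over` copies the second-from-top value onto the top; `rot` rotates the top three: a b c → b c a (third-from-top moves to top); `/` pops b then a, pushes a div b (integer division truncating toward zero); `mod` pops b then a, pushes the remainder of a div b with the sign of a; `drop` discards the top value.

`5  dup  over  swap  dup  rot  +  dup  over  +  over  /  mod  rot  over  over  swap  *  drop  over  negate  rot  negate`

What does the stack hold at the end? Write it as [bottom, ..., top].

5      -> 5
dup    -> 5 5
over   -> 5 5 5
swap   -> 5 5 5
dup    -> 5 5 5 5
rot    -> 5 5 5 5
+      -> 5 5 10
dup    -> 5 5 10 10
over   -> 5 5 10 10 10
+      -> 5 5 10 20
over   -> 5 5 10 20 10
/      -> 5 5 10 2
mod    -> 5 5 0
rot    -> 5 0 5
over   -> 5 0 5 0
over   -> 5 0 5 0 5
swap   -> 5 0 5 5 0
*      -> 5 0 5 0
drop   -> 5 0 5
over   -> 5 0 5 0
negate -> 5 0 5 0
rot    -> 5 5 0 0
negate -> 5 5 0 0

[5, 5, 0, 0]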